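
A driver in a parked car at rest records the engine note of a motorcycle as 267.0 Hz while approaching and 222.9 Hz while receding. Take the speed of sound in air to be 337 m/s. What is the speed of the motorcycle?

30 m/s

f₁/f₂ = (v + v_s)/(v − v_s), so v_s = v · (f₁ − f₂)/(f₁ + f₂).
v_s = 337 × (267.0 − 222.9)/(267.0 + 222.9) = 337 × 44.1/489.9 ≈ 30 m/s.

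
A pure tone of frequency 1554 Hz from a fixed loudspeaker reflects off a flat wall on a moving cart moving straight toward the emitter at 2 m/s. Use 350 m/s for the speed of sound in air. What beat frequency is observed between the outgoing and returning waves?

17.9 Hz

The flat wall on a moving cart first receives the wave as a moving observer: f₁ = f₀ · (v + u)/v = 1554 × (350 + 2)/350 ≈ 1562.88 Hz.
On reflection it acts as a source moving toward the stationary detector: f₂ = f₁ · v/(v − u) = 1562.88 × 350/348 ≈ 1571.86 Hz.
Beat frequency: |f₂ − f₀| = 2u·f₀/(v − u) = 2 × 2 × 1554/348 ≈ 17.9 Hz.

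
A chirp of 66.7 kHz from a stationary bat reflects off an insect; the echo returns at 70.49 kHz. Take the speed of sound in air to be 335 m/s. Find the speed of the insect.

Double Doppler shift off a moving reflector: f₂ = f₀ · (v + u)/(v − u) (u > 0 toward emitter).
Rearranging, u = v · (f₂ − f₀)/(f₂ + f₀) = 335 × 3.79/137.19 ≈ 9.3 m/s.
So the insect is moving at 9.3 m/s toward the emitter.

9.3 m/s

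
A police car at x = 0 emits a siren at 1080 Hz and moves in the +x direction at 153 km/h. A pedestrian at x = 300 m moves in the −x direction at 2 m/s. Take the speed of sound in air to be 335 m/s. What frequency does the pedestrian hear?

1244 Hz

153 km/h = 42.5 m/s.
The observer lies on the +x side, so the source is heading toward the observer and the observer is heading toward the source.
Both move, so f' = f · (v + v_o)/(v − v_s).
f' = 1080 × (335 + 2)/(335 − 42.5) = 1080 × 337/292.5 ≈ 1244 Hz.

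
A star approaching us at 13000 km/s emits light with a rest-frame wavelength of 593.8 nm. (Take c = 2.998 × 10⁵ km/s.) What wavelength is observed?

β = v/c = 13000/299800 = 0.0434.
Relativistic Doppler for wavelength: λ' = λ₀ · √((1 − β)/(1 + β)).
λ' = 593.8 × √(0.9566/1.0434) = 593.8 × 0.95754 ≈ 568.6 nm.

568.6 nm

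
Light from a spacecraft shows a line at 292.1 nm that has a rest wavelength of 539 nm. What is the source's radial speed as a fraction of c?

λ'/λ₀ = 0.5419 < 1 (blueshift), so the source is approaching.
λ'/λ₀ = √((1 − β)/(1 + β)) for an approaching source ⇒ β = (1 − r²)/(1 + r²) with r = λ'/λ₀.
β = (1 − 0.2937)/(1 + 0.2937) ≈ 0.546.

0.546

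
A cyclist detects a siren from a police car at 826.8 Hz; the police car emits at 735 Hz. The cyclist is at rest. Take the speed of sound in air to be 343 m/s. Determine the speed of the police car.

38 m/s

f' > f, so the police car is approaching.
f' = f · v/(v − v_s) ⇒ v_s = v · |1 − f/f'|.
v_s = 343 × |1 − 735/826.8| = 343 × 0.111 ≈ 38 m/s.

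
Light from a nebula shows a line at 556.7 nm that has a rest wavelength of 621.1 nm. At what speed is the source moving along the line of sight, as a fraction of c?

λ'/λ₀ = 0.8963 < 1 (blueshift), so the source is approaching.
λ'/λ₀ = √((1 − β)/(1 + β)) for an approaching source ⇒ β = (1 − r²)/(1 + r²) with r = λ'/λ₀.
β = (1 − 0.8034)/(1 + 0.8034) ≈ 0.109.

0.109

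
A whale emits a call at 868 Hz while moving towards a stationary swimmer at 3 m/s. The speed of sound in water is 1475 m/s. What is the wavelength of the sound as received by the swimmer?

Only the source moves, toward the listener, so f' = f · v/(v − v_s).
f' = 868 × 1475/(1475 − 3) ≈ 870 Hz.
λ' = v/f' = 1475/869.769 ≈ 1.70 m.

1.70 m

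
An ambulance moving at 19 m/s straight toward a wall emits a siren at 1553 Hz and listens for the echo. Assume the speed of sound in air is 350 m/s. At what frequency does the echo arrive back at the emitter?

The wall receives the sound from a moving source: f₁ = f₀ · v/(v − v_e) = 1553 × 350/331 ≈ 1642 Hz.
On the return leg the ambulance is a moving observer: f₂ = f₁ · (v + v_e)/v = 1642 × 369/350 ≈ 1731 Hz.
Equivalently f₂ = f₀ · (v + v_e)/(v − v_e).

1731 Hz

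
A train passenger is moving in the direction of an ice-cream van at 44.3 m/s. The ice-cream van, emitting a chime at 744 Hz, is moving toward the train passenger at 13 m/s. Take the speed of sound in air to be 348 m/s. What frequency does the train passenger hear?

General Doppler shift: f' = f · (v + v_o)/(v − v_s).
f' = 744 × (348 + 44.3)/(348 − 13) = 744 × 392.3/335 ≈ 871 Hz.

871 Hz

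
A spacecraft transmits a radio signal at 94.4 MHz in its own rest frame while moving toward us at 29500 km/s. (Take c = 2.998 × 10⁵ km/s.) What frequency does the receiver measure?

104.2 MHz

β = v/c = 29500/299800 = 0.0984.
Relativistic Doppler for frequency: f' = f₀ · √((1 + β)/(1 − β)).
f' = 94.4 × √(1.0984/0.9016) = 94.4 × 1.10376 ≈ 104.2 MHz.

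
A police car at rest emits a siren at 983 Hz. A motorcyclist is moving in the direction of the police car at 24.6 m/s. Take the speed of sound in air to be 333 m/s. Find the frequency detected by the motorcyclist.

Only the observer moves, toward the source, so f' = f · (v + v_o)/v.
f' = 983 × (333 + 24.6)/333 = 983 × 357.6/333 ≈ 1056 Hz.

1056 Hz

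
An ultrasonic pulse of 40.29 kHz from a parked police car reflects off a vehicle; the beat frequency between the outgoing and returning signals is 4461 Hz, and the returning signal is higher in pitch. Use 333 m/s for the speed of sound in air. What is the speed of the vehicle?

17.5 m/s

Double Doppler shift off a moving reflector: f₂ = f₀ · (v + u)/(v − u) (u > 0 toward emitter).
Returning signal is higher, so f₂ = f₀ + Δf = 40290 + 4461 = 44751 Hz.
Rearranging, u = v · (f₂ − f₀)/(f₂ + f₀) = 333 × 4461/85041 ≈ 17.5 m/s.
So the vehicle is moving at 17.5 m/s toward the emitter.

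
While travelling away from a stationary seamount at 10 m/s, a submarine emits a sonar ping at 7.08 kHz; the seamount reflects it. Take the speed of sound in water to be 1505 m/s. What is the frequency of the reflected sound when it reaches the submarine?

6.99 kHz

The seamount receives the sound from a moving source: f₁ = f₀ · v/(v + v_e) = 7.08 × 1505/1515 ≈ 7.03 kHz.
On the return leg the submarine is a moving observer: f₂ = f₁ · (v − v_e)/v = 7.03 × 1495/1505 ≈ 6.99 kHz.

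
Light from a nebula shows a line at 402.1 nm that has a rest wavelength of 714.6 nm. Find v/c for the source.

0.519c

λ'/λ₀ = 0.5627 < 1 (blueshift), so the source is approaching.
λ'/λ₀ = √((1 − β)/(1 + β)) for an approaching source ⇒ β = (1 − r²)/(1 + r²) with r = λ'/λ₀.
β = (1 − 0.3166)/(1 + 0.3166) ≈ 0.519.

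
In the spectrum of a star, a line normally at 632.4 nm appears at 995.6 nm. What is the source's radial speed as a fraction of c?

0.425c

λ'/λ₀ = 1.5743 > 1 (redshift), so the source is receding.
λ'/λ₀ = √((1 + β)/(1 − β)) for a receding source ⇒ β = (r² − 1)/(r² + 1) with r = λ'/λ₀.
β = (2.4785 − 1)/(2.4785 + 1) ≈ 0.425.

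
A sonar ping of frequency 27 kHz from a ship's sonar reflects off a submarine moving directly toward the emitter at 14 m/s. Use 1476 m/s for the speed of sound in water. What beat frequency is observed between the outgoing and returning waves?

517 Hz

At the submarine (a moving observer), f₁ = f₀ · (v + u)/v = 27 × 1490/1476 ≈ 27.256 kHz.
The reflection then acts as a moving source: f₂ = f₁ · v/(v − u) ≈ 27.517 kHz.
Beat frequency (with f₀ = 27000 Hz): |f₂ − f₀| = 2u·f₀/(v − u) = 2 × 14 × 27000/1462 ≈ 517 Hz.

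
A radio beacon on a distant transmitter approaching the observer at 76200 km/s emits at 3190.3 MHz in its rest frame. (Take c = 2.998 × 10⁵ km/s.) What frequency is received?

4137.0 MHz

β = v/c = 76200/299800 = 0.2542.
Relativistic Doppler for frequency: f' = f₀ · √((1 + β)/(1 − β)).
f' = 3190.3 × √(1.2542/0.7458) = 3190.3 × 1.29676 ≈ 4137.0 MHz.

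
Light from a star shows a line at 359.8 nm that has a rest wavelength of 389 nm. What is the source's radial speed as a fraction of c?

0.078

λ'/λ₀ = 0.9249 < 1 (blueshift), so the source is approaching.
λ'/λ₀ = √((1 − β)/(1 + β)) for an approaching source ⇒ β = (1 − r²)/(1 + r²) with r = λ'/λ₀.
β = (1 − 0.8555)/(1 + 0.8555) ≈ 0.078.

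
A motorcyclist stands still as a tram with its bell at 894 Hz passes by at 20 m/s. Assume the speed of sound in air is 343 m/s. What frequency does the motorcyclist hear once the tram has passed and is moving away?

Receding: f₂ = f · v/(v + v_s) = 894 × 343/363 ≈ 845 Hz.

845 Hz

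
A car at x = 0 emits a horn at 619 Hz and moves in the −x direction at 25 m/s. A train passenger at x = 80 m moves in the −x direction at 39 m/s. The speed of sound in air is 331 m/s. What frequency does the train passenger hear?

643 Hz

The observer lies on the +x side, so the source is heading away from the observer and the observer is heading toward the source.
General Doppler shift: f' = f · (v + v_o)/(v + v_s).
f' = 619 × (331 + 39)/(331 + 25) = 619 × 370/356 ≈ 643 Hz.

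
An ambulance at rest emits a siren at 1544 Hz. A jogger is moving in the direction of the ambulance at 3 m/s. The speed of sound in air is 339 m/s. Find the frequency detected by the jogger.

1558 Hz

Moving observer, stationary source: f' = f · (v + v_o)/v.
f' = 1544 × (339 + 3)/339 = 1544 × 342/339 ≈ 1558 Hz.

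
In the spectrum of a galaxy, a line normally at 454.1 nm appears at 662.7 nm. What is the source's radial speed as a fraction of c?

λ'/λ₀ = 1.4594 > 1 (redshift), so the source is receding.
λ'/λ₀ = √((1 + β)/(1 − β)) for a receding source ⇒ β = (r² − 1)/(r² + 1) with r = λ'/λ₀.
β = (2.1298 − 1)/(2.1298 + 1) ≈ 0.361.

0.361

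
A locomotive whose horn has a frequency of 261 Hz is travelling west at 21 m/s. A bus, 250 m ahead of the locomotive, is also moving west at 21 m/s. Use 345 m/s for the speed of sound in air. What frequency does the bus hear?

The bus is ahead, so the locomotive is moving toward it while the bus is moving away from the locomotive.
Both move, so f' = f · (v − v_o)/(v − v_s).
f' = 261 × (345 − 21)/(345 − 21) = 261 × 324/324 ≈ 261 Hz.

261 Hz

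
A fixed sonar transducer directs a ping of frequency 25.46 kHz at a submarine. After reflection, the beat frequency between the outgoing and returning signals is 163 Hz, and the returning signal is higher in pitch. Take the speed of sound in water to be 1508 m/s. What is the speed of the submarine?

Double Doppler shift off a moving reflector: f₂ = f₀ · (v + u)/(v − u) (u > 0 toward emitter).
Returning signal is higher, so f₂ = f₀ + Δf = 25460 + 163 = 25623 Hz.
Rearranging, u = v · (f₂ − f₀)/(f₂ + f₀) = 1508 × 163/51083 ≈ 4.8 m/s.
So the submarine is moving at 4.8 m/s toward the emitter.

4.8 m/s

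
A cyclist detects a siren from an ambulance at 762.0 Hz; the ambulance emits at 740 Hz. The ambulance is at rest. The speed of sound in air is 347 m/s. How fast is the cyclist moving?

10.3 m/s

f' > f, so the cyclist is approaching.
f' = f · (v + v_o)/v ⇒ v_o = v · |f'/f − 1|.
v_o = 347 × |762.0/740 − 1| = 347 × 0.02973 ≈ 10.3 m/s.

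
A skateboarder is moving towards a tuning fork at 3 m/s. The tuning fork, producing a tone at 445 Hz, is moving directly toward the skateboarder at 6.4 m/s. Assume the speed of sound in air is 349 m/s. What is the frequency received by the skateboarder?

457 Hz

Both move, so f' = f · (v + v_o)/(v − v_s).
f' = 445 × (349 + 3)/(349 − 6.4) = 445 × 352/342.6 ≈ 457 Hz.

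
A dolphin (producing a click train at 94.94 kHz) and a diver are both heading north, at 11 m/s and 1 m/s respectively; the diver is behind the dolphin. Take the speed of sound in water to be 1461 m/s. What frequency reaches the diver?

The diver is behind, so the dolphin is moving away from it while the diver is moving toward the dolphin.
General Doppler shift: f' = f · (v + v_o)/(v + v_s).
f' = 94.94 × (1461 + 1)/(1461 + 11) = 94.94 × 1462/1472 ≈ 94.3 kHz.

94.3 kHz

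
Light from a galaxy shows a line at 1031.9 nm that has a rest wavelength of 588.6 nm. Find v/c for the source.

λ'/λ₀ = 1.7531 > 1 (redshift), so the source is receding.
λ'/λ₀ = √((1 + β)/(1 − β)) for a receding source ⇒ β = (r² − 1)/(r² + 1) with r = λ'/λ₀.
β = (3.0735 − 1)/(3.0735 + 1) ≈ 0.509.

0.509c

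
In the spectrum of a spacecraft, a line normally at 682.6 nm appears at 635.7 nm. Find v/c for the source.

λ'/λ₀ = 0.9313 < 1 (blueshift), so the source is approaching.
λ'/λ₀ = √((1 − β)/(1 + β)) for an approaching source ⇒ β = (1 − r²)/(1 + r²) with r = λ'/λ₀.
β = (1 − 0.8673)/(1 + 0.8673) ≈ 0.071.

0.071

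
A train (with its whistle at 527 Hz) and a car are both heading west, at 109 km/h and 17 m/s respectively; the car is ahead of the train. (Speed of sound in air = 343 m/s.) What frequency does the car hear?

109 km/h = 30.28 m/s.
The car is ahead, so the train is moving toward it while the car is moving away from the train.
With source approaching and observer receding, f' = f · (v − v_o)/(v − v_s).
f' = 527 × (343 − 17)/(343 − 30.28) = 527 × 326/312.72 ≈ 549 Hz.

549 Hz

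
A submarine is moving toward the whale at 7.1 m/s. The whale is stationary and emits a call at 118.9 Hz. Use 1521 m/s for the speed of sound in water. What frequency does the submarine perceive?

119 Hz

Moving observer, stationary source: f' = f · (v + v_o)/v.
f' = 118.9 × (1521 + 7.1)/1521 = 118.9 × 1528.1/1521 ≈ 119 Hz.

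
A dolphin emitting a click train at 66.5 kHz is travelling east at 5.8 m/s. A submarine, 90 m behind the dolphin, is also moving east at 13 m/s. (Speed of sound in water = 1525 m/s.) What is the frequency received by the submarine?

The submarine is behind, so the dolphin is moving away from it while the submarine is moving toward the dolphin.
General Doppler shift: f' = f · (v + v_o)/(v + v_s).
f' = 66.5 × (1525 + 13)/(1525 + 5.8) = 66.5 × 1538/1530.8 ≈ 66.8 kHz.

66.8 kHz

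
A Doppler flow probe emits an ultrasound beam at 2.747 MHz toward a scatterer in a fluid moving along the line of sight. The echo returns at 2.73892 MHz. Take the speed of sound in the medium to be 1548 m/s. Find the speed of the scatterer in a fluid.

2.28 m/s

Double Doppler shift off a moving reflector: f₂ = f₀ · (v + u)/(v − u) (u > 0 toward emitter).
Rearranging, u = v · (f₂ − f₀)/(f₂ + f₀) = 1548 × -0.00808/5.48592 ≈ -2.28 m/s.
So the scatterer in a fluid is moving at 2.28 m/s away from the emitter.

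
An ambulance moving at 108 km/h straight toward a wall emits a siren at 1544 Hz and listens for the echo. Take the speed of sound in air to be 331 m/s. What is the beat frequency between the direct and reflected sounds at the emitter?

308 Hz

108 km/h = 30 m/s.
The wall receives the sound from a moving source: f₁ = f₀ · v/(v − v_e) = 1544 × 331/301 ≈ 1698 Hz.
On the return leg the ambulance is a moving observer: f₂ = f₁ · (v + v_e)/v = 1698 × 361/331 ≈ 1852 Hz.
Equivalently f₂ = f₀ · (v + v_e)/(v − v_e).
Beat against the emitted tone: |f₂ − f₀| = 2v_e·f₀/(v − v_e) = 2 × 30 × 1544/301 ≈ 308 Hz.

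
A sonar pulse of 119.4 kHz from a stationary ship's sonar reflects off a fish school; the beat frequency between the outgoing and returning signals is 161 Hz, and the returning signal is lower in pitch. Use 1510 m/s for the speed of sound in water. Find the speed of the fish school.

Double Doppler shift off a moving reflector: f₂ = f₀ · (v + u)/(v − u) (u > 0 toward emitter).
Returning signal is lower, so f₂ = f₀ − Δf = 119400 − 161 = 119239 Hz.
Rearranging, u = v · (f₂ − f₀)/(f₂ + f₀) = 1510 × -161/238639 ≈ -1.02 m/s.
So the fish school is moving at 1.02 m/s away from the emitter.

1.02 m/s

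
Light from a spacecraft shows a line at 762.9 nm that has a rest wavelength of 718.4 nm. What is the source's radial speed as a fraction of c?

0.060

λ'/λ₀ = 1.0619 > 1 (redshift), so the source is receding.
λ'/λ₀ = √((1 + β)/(1 − β)) for a receding source ⇒ β = (r² − 1)/(r² + 1) with r = λ'/λ₀.
β = (1.1277 − 1)/(1.1277 + 1) ≈ 0.060.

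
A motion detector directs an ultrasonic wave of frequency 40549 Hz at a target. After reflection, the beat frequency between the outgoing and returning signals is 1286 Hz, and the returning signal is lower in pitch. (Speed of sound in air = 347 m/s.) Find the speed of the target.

Double Doppler shift off a moving reflector: f₂ = f₀ · (v + u)/(v − u) (u > 0 toward emitter).
Returning signal is lower, so f₂ = f₀ − Δf = 40549 − 1286 = 39263 Hz.
Rearranging, u = v · (f₂ − f₀)/(f₂ + f₀) = 347 × -1286/79812 ≈ -5.6 m/s.
So the target is moving at 5.6 m/s away from the emitter.

5.6 m/s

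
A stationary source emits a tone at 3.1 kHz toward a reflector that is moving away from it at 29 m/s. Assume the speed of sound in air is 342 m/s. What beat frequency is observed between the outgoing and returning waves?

485 Hz

The reflector first receives the wave as a moving observer: f₁ = f₀ · (v − u)/v = 3.1 × (342 − 29)/342 ≈ 2.837 kHz.
The reflection then acts as a moving source: f₂ = f₁ · v/(v + u) ≈ 2.615 kHz.
Equivalently f₂ = f₀ · (v − u)/(v + u).
Beat frequency (with f₀ = 3100 Hz): |f₂ − f₀| = 2u·f₀/(v + u) = 2 × 29 × 3100/371 ≈ 485 Hz.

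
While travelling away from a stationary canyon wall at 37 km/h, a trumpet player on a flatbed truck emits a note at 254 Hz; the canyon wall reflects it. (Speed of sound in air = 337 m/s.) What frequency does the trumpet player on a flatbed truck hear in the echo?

239 Hz

37 km/h = 10.28 m/s.
The canyon wall receives the sound from a moving source: f₁ = f₀ · v/(v + v_e) = 254 × 337/347.28 ≈ 246 Hz.
On the return leg the trumpet player on a flatbed truck is a moving observer: f₂ = f₁ · (v − v_e)/v = 246 × 326.72/337 ≈ 239 Hz.
Equivalently f₂ = f₀ · (v − v_e)/(v + v_e).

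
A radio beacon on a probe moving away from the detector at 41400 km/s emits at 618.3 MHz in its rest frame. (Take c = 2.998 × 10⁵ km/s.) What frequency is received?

538.1 MHz

β = v/c = 41400/299800 = 0.1381.
Relativistic Doppler for frequency: f' = f₀ · √((1 − β)/(1 + β)).
f' = 618.3 × √(0.8619/1.1381) = 618.3 × 0.87025 ≈ 538.1 MHz.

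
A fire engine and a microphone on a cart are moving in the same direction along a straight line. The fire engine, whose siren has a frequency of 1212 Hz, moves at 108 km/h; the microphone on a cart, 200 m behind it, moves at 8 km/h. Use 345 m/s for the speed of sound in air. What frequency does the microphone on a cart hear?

108 km/h = 30 m/s; 8 km/h = 2.222 m/s.
The microphone on a cart is behind, so the fire engine is moving away from it while the microphone on a cart is moving toward the fire engine.
With source receding and observer approaching, f' = f · (v + v_o)/(v + v_s).
f' = 1212 × (345 + 2.222)/(345 + 30) = 1212 × 347.22/375 ≈ 1122 Hz.

1122 Hz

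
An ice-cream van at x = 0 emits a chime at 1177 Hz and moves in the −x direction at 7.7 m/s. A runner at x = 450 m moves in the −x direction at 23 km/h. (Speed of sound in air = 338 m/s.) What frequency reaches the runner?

23 km/h = 6.389 m/s.
The observer lies on the +x side, so the source is heading away from the observer and the observer is heading toward the source.
With source receding and observer approaching, f' = f · (v + v_o)/(v + v_s).
f' = 1177 × (338 + 6.389)/(338 + 7.7) = 1177 × 344.39/345.7 ≈ 1173 Hz.

1173 Hz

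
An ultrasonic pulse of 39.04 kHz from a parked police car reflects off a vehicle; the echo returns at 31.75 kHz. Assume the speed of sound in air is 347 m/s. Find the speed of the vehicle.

36 m/s

Double Doppler shift off a moving reflector: f₂ = f₀ · (v + u)/(v − u) (u > 0 toward emitter).
Rearranging, u = v · (f₂ − f₀)/(f₂ + f₀) = 347 × -7.29/70.79 ≈ -36 m/s.
So the vehicle is moving at 36 m/s away from the emitter.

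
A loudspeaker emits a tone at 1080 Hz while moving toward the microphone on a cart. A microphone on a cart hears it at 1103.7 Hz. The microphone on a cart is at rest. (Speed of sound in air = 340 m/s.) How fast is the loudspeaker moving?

7.3 m/s

f' = f · v/(v − v_s) ⇒ v_s = v · |1 − f/f'|.
v_s = 340 × |1 − 1080/1103.7| = 340 × 0.02147 ≈ 7.3 m/s.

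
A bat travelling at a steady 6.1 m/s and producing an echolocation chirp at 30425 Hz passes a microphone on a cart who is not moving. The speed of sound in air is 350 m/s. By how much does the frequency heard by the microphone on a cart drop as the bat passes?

Approaching: f₁ = f · v/(v − v_s) = 30425 × 350/343.9 ≈ 30965 Hz.
Receding: f₂ = f · v/(v + v_s) = 30425 × 350/356.1 ≈ 29904 Hz.
Drop: f₁ − f₂ = 2f·v·v_s/(v² − v_s²) = 2 × 30425 × 350 × 6.1/(350² − 6.1²) ≈ 1061 Hz.

1061 Hz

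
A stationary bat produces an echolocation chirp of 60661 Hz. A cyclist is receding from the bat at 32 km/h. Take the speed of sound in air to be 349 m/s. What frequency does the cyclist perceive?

32 km/h = 8.889 m/s.
Only the observer moves, away from the source, so f' = f · (v − v_o)/v.
f' = 60661 × (349 − 8.889)/349 = 60661 × 340.11/349 ≈ 59116 Hz.

59116 Hz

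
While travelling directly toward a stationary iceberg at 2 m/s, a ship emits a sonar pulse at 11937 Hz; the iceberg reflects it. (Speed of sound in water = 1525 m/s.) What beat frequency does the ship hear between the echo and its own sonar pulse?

The iceberg receives the sound from a moving source: f₁ = f₀ · v/(v − v_e) = 11937 × 1525/1523 ≈ 11952.7 Hz.
On the return leg the ship is a moving observer: f₂ = f₁ · (v + v_e)/v = 11952.7 × 1527/1525 ≈ 11968.4 Hz.
Equivalently f₂ = f₀ · (v + v_e)/(v − v_e).
Beat against the emitted tone: |f₂ − f₀| = 2v_e·f₀/(v − v_e) = 2 × 2 × 11937/1523 ≈ 31.4 Hz.

31.4 Hz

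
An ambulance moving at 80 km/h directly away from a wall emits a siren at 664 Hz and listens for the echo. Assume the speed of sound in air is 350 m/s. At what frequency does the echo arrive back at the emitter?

80 km/h = 22.22 m/s.
The wall receives the sound from a moving source: f₁ = f₀ · v/(v + v_e) = 664 × 350/372.22 ≈ 624 Hz.
On the return leg the ambulance is a moving observer: f₂ = f₁ · (v − v_e)/v = 624 × 327.78/350 ≈ 585 Hz.
Equivalently f₂ = f₀ · (v − v_e)/(v + v_e).

585 Hz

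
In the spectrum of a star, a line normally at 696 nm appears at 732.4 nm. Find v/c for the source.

0.051c

λ'/λ₀ = 1.0523 > 1 (redshift), so the source is receding.
λ'/λ₀ = √((1 + β)/(1 − β)) for a receding source ⇒ β = (r² − 1)/(r² + 1) with r = λ'/λ₀.
β = (1.1073 − 1)/(1.1073 + 1) ≈ 0.051.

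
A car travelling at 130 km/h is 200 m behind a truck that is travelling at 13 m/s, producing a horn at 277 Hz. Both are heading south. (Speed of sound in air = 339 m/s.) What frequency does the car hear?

130 km/h = 36.11 m/s.
The car is behind, so the truck is moving away from it while the car is moving toward the truck.
With source receding and observer approaching, f' = f · (v + v_o)/(v + v_s).
f' = 277 × (339 + 36.11)/(339 + 13) = 277 × 375.11/352 ≈ 295 Hz.

295 Hz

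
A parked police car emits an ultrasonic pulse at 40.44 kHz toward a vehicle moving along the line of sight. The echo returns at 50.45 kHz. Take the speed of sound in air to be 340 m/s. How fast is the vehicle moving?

Double Doppler shift off a moving reflector: f₂ = f₀ · (v + u)/(v − u) (u > 0 toward emitter).
Rearranging, u = v · (f₂ − f₀)/(f₂ + f₀) = 340 × 10.01/90.89 ≈ 37 m/s.
So the vehicle is moving at 37 m/s toward the emitter.

37 m/s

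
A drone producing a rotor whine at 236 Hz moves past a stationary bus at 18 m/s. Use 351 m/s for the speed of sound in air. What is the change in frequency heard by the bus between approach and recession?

Approaching: f₁ = f · v/(v − v_s) = 236 × 351/333 ≈ 248.8 Hz.
Receding: f₂ = f · v/(v + v_s) = 236 × 351/369 ≈ 224.5 Hz.
Drop: f₁ − f₂ = 2f·v·v_s/(v² − v_s²) = 2 × 236 × 351 × 18/(351² − 18²) ≈ 24.3 Hz.

24.3 Hz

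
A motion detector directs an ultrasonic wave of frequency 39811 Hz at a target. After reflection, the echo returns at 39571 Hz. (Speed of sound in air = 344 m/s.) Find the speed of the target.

Double Doppler shift off a moving reflector: f₂ = f₀ · (v + u)/(v − u) (u > 0 toward emitter).
Rearranging, u = v · (f₂ − f₀)/(f₂ + f₀) = 344 × -240/79382 ≈ -1.04 m/s.
So the target is moving at 1.04 m/s away from the emitter.

1.04 m/s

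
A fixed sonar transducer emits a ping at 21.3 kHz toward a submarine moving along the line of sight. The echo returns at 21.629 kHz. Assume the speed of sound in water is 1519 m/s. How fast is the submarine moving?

11.6 m/s

Double Doppler shift off a moving reflector: f₂ = f₀ · (v + u)/(v − u) (u > 0 toward emitter).
Rearranging, u = v · (f₂ − f₀)/(f₂ + f₀) = 1519 × 0.329/42.929 ≈ 11.6 m/s.
So the submarine is moving at 11.6 m/s toward the emitter.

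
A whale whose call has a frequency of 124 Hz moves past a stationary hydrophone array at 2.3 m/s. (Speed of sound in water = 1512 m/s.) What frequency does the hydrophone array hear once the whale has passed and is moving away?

124 Hz

Receding: f₂ = f · v/(v + v_s) = 124 × 1512/1514.3 ≈ 124 Hz.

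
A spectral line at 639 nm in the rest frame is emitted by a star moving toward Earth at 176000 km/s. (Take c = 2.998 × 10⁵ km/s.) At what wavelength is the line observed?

325.9 nm

β = v/c = 176000/299800 = 0.5871.
Relativistic Doppler for wavelength: λ' = λ₀ · √((1 − β)/(1 + β)).
λ' = 639 × √(0.4129/1.5871) = 639 × 0.51009 ≈ 325.9 nm.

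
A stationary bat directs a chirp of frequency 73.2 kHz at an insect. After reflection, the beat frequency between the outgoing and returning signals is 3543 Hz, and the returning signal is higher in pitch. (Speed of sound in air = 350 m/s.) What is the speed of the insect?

Double Doppler shift off a moving reflector: f₂ = f₀ · (v + u)/(v − u) (u > 0 toward emitter).
Returning signal is higher, so f₂ = f₀ + Δf = 73200 + 3543 = 76743 Hz.
Rearranging, u = v · (f₂ − f₀)/(f₂ + f₀) = 350 × 3543/149943 ≈ 8.3 m/s.
So the insect is moving at 8.3 m/s toward the emitter.

8.3 m/s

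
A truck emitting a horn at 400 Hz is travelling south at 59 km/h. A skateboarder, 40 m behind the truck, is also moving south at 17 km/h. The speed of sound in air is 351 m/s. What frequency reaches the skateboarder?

387 Hz

59 km/h = 16.39 m/s; 17 km/h = 4.722 m/s.
The skateboarder is behind, so the truck is moving away from it while the skateboarder is moving toward the truck.
General Doppler shift: f' = f · (v + v_o)/(v + v_s).
f' = 400 × (351 + 4.722)/(351 + 16.39) = 400 × 355.72/367.39 ≈ 387 Hz.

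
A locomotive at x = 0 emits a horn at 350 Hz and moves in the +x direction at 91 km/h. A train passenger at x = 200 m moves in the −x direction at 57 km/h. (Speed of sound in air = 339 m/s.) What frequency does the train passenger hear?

91 km/h = 25.28 m/s; 57 km/h = 15.83 m/s.
The observer lies on the +x side, so the source is heading toward the observer and the observer is heading toward the source.
Both move, so f' = f · (v + v_o)/(v − v_s).
f' = 350 × (339 + 15.83)/(339 − 25.28) = 350 × 354.83/313.72 ≈ 396 Hz.

396 Hz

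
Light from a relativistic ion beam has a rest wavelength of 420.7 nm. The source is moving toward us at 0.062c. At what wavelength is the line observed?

Relativistic Doppler for wavelength: λ' = λ₀ · √((1 − β)/(1 + β)).
λ' = 420.7 × √(0.9380/1.0620) = 420.7 × 0.93981 ≈ 395.4 nm.

395.4 nm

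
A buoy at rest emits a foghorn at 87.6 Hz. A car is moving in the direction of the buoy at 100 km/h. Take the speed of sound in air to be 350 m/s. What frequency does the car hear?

95 Hz

100 km/h = 27.78 m/s.
Only the observer moves, toward the source, so f' = f · (v + v_o)/v.
f' = 87.6 × (350 + 27.78)/350 = 87.6 × 377.78/350 ≈ 95 Hz.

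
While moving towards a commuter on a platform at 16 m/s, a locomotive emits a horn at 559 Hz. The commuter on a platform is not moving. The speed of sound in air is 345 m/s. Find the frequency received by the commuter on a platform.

With the source moving toward a stationary observer, f' = f · v/(v − v_s).
f' = 559 × 345/(345 − 16) = 559 × 345/329 ≈ 586 Hz.

586 Hz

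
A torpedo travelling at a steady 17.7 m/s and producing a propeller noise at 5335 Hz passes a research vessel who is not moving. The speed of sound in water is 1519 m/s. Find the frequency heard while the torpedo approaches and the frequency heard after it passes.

5398 Hz approaching; 5274 Hz receding

Approaching: f₁ = f · v/(v − v_s) = 5335 × 1519/1501.3 ≈ 5398 Hz.
Receding: f₂ = f · v/(v + v_s) = 5335 × 1519/1536.7 ≈ 5274 Hz.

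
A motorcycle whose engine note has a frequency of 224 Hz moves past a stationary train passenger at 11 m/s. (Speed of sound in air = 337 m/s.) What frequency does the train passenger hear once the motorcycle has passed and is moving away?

Receding: f₂ = f · v/(v + v_s) = 224 × 337/348 ≈ 217 Hz.

217 Hz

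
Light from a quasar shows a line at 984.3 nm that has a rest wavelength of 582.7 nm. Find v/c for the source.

λ'/λ₀ = 1.6892 > 1 (redshift), so the source is receding.
λ'/λ₀ = √((1 + β)/(1 − β)) for a receding source ⇒ β = (r² − 1)/(r² + 1) with r = λ'/λ₀.
β = (2.8534 − 1)/(2.8534 + 1) ≈ 0.481.

0.481c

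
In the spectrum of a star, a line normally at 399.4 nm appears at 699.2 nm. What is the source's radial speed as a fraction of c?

0.508

λ'/λ₀ = 1.7506 > 1 (redshift), so the source is receding.
λ'/λ₀ = √((1 + β)/(1 − β)) for a receding source ⇒ β = (r² − 1)/(r² + 1) with r = λ'/λ₀.
β = (3.0647 − 1)/(3.0647 + 1) ≈ 0.508.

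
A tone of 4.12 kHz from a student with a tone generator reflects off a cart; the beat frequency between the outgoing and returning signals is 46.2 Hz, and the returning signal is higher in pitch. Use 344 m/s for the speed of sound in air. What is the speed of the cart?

Double Doppler shift off a moving reflector: f₂ = f₀ · (v + u)/(v − u) (u > 0 toward emitter).
Returning signal is higher, so f₂ = f₀ + Δf = 4120 + 46.2 = 4166.2 Hz.
Rearranging, u = v · (f₂ − f₀)/(f₂ + f₀) = 344 × 46.2/8286.2 ≈ 1.92 m/s.
So the cart is moving at 1.92 m/s toward the emitter.

1.92 m/s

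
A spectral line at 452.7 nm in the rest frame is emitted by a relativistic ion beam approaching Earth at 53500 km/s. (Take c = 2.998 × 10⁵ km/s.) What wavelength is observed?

378.0 nm

β = v/c = 53500/299800 = 0.1785.
Relativistic Doppler for wavelength: λ' = λ₀ · √((1 − β)/(1 + β)).
λ' = 452.7 × √(0.8215/1.1785) = 452.7 × 0.83495 ≈ 378.0 nm.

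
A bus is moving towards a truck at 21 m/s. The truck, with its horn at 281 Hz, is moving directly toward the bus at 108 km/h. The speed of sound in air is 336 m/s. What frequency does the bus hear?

108 km/h = 30 m/s.
Both move, so f' = f · (v + v_o)/(v − v_s).
f' = 281 × (336 + 21)/(336 − 30) = 281 × 357/306 ≈ 328 Hz.

328 Hz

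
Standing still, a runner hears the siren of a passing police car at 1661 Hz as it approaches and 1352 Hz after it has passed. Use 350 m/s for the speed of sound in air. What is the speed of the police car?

f₁/f₂ = (v + v_s)/(v − v_s), so v_s = v · (f₁ − f₂)/(f₁ + f₂).
v_s = 350 × (1661 − 1352)/(1661 + 1352) = 350 × 309/3013 ≈ 36 m/s.

36 m/s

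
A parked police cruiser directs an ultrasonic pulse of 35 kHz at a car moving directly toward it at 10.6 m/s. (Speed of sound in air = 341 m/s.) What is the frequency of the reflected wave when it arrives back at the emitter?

37.2 kHz

The car first receives the wave as a moving observer: f₁ = f₀ · (v + u)/v = 35 × (341 + 10.6)/341 ≈ 36.1 kHz.
The reflection then acts as a moving source: f₂ = f₁ · v/(v − u) ≈ 37.2 kHz.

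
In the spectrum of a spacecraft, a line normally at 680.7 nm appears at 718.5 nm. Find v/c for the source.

0.054c

λ'/λ₀ = 1.0555 > 1 (redshift), so the source is receding.
λ'/λ₀ = √((1 + β)/(1 − β)) for a receding source ⇒ β = (r² − 1)/(r² + 1) with r = λ'/λ₀.
β = (1.1141 − 1)/(1.1141 + 1) ≈ 0.054.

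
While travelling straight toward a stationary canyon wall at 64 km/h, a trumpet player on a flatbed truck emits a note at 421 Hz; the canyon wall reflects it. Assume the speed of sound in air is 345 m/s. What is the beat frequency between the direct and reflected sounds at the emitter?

64 km/h = 17.78 m/s.
The canyon wall receives the sound from a moving source: f₁ = f₀ · v/(v − v_e) = 421 × 345/327.22 ≈ 443.9 Hz.
On the return leg the trumpet player on a flatbed truck is a moving observer: f₂ = f₁ · (v + v_e)/v = 443.9 × 362.78/345 ≈ 466.7 Hz.
Equivalently f₂ = f₀ · (v + v_e)/(v − v_e).
Beat against the emitted tone: |f₂ − f₀| = 2v_e·f₀/(v − v_e) = 2 × 17.78 × 421/327.22 ≈ 45.7 Hz.

45.7 Hz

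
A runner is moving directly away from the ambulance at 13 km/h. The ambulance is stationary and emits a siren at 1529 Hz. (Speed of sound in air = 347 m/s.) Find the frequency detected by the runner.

13 km/h = 3.611 m/s.
Only the observer moves, away from the source, so f' = f · (v − v_o)/v.
f' = 1529 × (347 − 3.611)/347 = 1529 × 343.39/347 ≈ 1513 Hz.

1513 Hz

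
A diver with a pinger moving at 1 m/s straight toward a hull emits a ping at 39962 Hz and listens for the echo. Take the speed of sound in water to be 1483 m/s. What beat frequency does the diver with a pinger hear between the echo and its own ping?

53.9 Hz

The hull receives the sound from a moving source: f₁ = f₀ · v/(v − v_e) = 39962 × 1483/1482 ≈ 39989.0 Hz.
On the return leg the diver with a pinger is a moving observer: f₂ = f₁ · (v + v_e)/v = 39989.0 × 1484/1483 ≈ 40015.9 Hz.
Equivalently f₂ = f₀ · (v + v_e)/(v − v_e).
Beat against the emitted tone: |f₂ − f₀| = 2v_e·f₀/(v − v_e) = 2 × 1 × 39962/1482 ≈ 53.9 Hz.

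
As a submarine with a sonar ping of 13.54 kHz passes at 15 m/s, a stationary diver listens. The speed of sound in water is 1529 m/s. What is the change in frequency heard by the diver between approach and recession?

0.266 kHz

Approaching: f₁ = f · v/(v − v_s) = 13.54 × 1529/1514 ≈ 13.674 kHz.
Receding: f₂ = f · v/(v + v_s) = 13.54 × 1529/1544 ≈ 13.408 kHz.
Drop: f₁ − f₂ = 2f·v·v_s/(v² − v_s²) = 2 × 13.54 × 1529 × 15/(1529² − 15²) ≈ 0.266 kHz.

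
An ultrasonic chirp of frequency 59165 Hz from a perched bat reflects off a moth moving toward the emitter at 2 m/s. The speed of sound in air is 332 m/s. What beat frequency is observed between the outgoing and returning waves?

The moth first receives the wave as a moving observer: f₁ = f₀ · (v + u)/v = 59165 × (332 + 2)/332 ≈ 59521 Hz.
On reflection it acts as a source moving toward the stationary detector: f₂ = f₁ · v/(v − u) = 59521 × 332/330 ≈ 59882 Hz.
Beat frequency: |f₂ − f₀| = 2u·f₀/(v − u) = 2 × 2 × 59165/330 ≈ 717 Hz.

717 Hz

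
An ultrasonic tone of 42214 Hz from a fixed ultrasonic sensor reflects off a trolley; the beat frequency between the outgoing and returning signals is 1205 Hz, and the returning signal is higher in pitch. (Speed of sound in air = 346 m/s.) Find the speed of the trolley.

4.9 m/s

Double Doppler shift off a moving reflector: f₂ = f₀ · (v + u)/(v − u) (u > 0 toward emitter).
Returning signal is higher, so f₂ = f₀ + Δf = 42214 + 1205 = 43419 Hz.
Rearranging, u = v · (f₂ − f₀)/(f₂ + f₀) = 346 × 1205/85633 ≈ 4.9 m/s.
So the trolley is moving at 4.9 m/s toward the emitter.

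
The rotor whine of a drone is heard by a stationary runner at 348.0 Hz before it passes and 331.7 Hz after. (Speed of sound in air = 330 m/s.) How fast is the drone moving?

f₁/f₂ = (v + v_s)/(v − v_s), so v_s = v · (f₁ − f₂)/(f₁ + f₂).
v_s = 330 × (348.0 − 331.7)/(348.0 + 331.7) = 330 × 16.3/679.7 ≈ 7.9 m/s.

7.9 m/s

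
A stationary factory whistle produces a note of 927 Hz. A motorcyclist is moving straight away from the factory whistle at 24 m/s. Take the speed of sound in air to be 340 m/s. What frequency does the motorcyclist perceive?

862 Hz

Only the observer moves, away from the source, so f' = f · (v − v_o)/v.
f' = 927 × (340 − 24)/340 = 927 × 316/340 ≈ 862 Hz.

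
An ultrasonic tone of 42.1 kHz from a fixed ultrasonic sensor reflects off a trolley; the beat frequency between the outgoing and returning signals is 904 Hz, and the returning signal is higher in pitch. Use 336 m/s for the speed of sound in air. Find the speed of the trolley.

Double Doppler shift off a moving reflector: f₂ = f₀ · (v + u)/(v − u) (u > 0 toward emitter).
Returning signal is higher, so f₂ = f₀ + Δf = 42100 + 904 = 43004 Hz.
Rearranging, u = v · (f₂ − f₀)/(f₂ + f₀) = 336 × 904/85104 ≈ 3.6 m/s.
So the trolley is moving at 3.6 m/s toward the emitter.

3.6 m/s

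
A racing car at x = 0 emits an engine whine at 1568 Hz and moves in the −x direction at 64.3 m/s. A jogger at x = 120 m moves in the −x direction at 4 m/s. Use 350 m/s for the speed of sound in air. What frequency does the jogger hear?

The observer lies on the +x side, so the source is heading away from the observer and the observer is heading toward the source.
Both move, so f' = f · (v + v_o)/(v + v_s).
f' = 1568 × (350 + 4)/(350 + 64.3) = 1568 × 354/414.3 ≈ 1340 Hz.

1340 Hz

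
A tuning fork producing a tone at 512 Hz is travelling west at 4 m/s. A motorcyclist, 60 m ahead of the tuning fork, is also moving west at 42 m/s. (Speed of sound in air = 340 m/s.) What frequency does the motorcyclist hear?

454 Hz

The motorcyclist is ahead, so the tuning fork is moving toward it while the motorcyclist is moving away from the tuning fork.
Both move, so f' = f · (v − v_o)/(v − v_s).
f' = 512 × (340 − 42)/(340 − 4) = 512 × 298/336 ≈ 454 Hz.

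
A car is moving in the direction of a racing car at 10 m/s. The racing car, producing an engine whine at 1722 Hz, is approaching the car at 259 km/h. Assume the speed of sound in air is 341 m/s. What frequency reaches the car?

259 km/h = 71.94 m/s.
With source approaching and observer approaching, f' = f · (v + v_o)/(v − v_s).
f' = 1722 × (341 + 10)/(341 − 71.94) = 1722 × 351/269.06 ≈ 2246 Hz.

2246 Hz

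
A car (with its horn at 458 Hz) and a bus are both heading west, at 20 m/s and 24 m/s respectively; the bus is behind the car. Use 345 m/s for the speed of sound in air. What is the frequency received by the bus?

463 Hz

The bus is behind, so the car is moving away from it while the bus is moving toward the car.
General Doppler shift: f' = f · (v + v_o)/(v + v_s).
f' = 458 × (345 + 24)/(345 + 20) = 458 × 369/365 ≈ 463 Hz.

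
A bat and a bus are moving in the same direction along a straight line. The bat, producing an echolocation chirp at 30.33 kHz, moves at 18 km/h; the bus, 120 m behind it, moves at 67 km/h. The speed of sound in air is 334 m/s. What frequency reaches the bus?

31.5 kHz

18 km/h = 5 m/s; 67 km/h = 18.61 m/s.
The bus is behind, so the bat is moving away from it while the bus is moving toward the bat.
With source receding and observer approaching, f' = f · (v + v_o)/(v + v_s).
f' = 30.33 × (334 + 18.61)/(334 + 5) = 30.33 × 352.61/339 ≈ 31.5 kHz.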